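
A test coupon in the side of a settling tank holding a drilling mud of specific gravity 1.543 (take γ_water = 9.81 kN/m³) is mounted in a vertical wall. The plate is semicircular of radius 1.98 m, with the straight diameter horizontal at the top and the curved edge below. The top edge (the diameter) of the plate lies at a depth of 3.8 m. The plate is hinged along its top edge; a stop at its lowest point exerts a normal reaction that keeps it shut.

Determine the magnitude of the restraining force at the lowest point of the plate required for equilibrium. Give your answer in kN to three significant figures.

P ≈ 196 kN

γ = 1.543 × 9.81 = 15.13683 kN/m³.
The centroid of a semicircle lies 4r/(3π) = 0.840338 m from the diameter, here below the top edge, so the centroid depth is h_c = 3.8 + 0.840338 = 4.64034 m.
A = πr²/2 = π × 1.98²/2 = 6.15815 m².
Resultant F = γ·h_c·A = 15.13683 × 4.64034 × 6.15815 = 432.549 kN.
I_c = (π/8 − 8/(9π))·r⁴ = 0.109757 × 1.98⁴ = 1.68691 m⁴.
Centre of pressure: y_p = y_c + I_c/(y_c·A) = 4.64034 + 1.68691/(4.64034 × 6.15815) = 4.64034 + 0.0590326 = 4.69937 m along the plane.
The resultant acts 0.840338 + 0.0590326 = 0.899371 m (along the plate) below the hinge at the top edge, so the moment about the hinge is M = F × 0.899371 = 432.549 × 0.899371 = 389.022 kN·m.
A normal force at the bottom, 1.98 m from the hinge, must supply this moment: P = 389.022/1.98 = 196.476 kN.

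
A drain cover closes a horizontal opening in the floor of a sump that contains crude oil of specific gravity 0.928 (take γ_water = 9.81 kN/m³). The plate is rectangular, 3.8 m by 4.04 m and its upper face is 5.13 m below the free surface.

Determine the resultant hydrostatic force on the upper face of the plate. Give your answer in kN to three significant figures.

γ = 0.928 × 9.81 = 9.10368 kN/m³.
The plate is horizontal, so pressure is uniform at p = γ·h = 9.10368 × 5.13 = 46.7019 kN/m².
A = 3.8 × 4.04 = 15.352 m².
F = p·A = 46.7019 × 15.352 = 716.968 kN.

F ≈ 717 kN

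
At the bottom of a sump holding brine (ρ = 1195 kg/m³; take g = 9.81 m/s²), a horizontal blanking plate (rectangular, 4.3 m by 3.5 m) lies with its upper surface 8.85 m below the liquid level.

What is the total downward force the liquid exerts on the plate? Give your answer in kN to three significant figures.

F ≈ 1560 kN

γ = ρg = 1195 × 9.81 / 1000 = 11.72295 kN/m³.
The plate is horizontal, so pressure is uniform at p = γ·h = 11.72295 × 8.85 = 103.748 kN/m².
A = 4.3 × 3.5 = 15.05 m².
F = p·A = 103.748 × 15.05 = 1561.41 kN.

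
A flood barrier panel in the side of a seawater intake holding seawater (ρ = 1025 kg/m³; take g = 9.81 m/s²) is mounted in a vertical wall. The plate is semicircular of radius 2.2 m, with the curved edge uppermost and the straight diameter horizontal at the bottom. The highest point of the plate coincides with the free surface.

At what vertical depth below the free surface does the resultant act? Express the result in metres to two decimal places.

h_p = 1.53 m

γ = ρg = 1025 × 9.81 / 1000 = 10.05525 kN/m³.
The centroid lies 4r/(3π) = 0.933709 m above the diameter, so r − 4r/(3π) = 2.2 − 0.933709 = 1.26629 m below the topmost point, so the centroid depth is h_c = 1.26629 m.
A = πr²/2 = π × 2.2²/2 = 7.60265 m².
Resultant F = γ·h_c·A = 10.05525 × 1.26629 × 7.60265 = 96.8035 kN.
I_c = (π/8 − 8/(9π))·r⁴ = 0.109757 × 2.2⁴ = 2.57112 m⁴.
Centre of pressure: y_p = y_c + I_c/(y_c·A) = 1.26629 + 2.57112/(1.26629 × 7.60265) = 1.26629 + 0.267069 = 1.53336 m along the plane.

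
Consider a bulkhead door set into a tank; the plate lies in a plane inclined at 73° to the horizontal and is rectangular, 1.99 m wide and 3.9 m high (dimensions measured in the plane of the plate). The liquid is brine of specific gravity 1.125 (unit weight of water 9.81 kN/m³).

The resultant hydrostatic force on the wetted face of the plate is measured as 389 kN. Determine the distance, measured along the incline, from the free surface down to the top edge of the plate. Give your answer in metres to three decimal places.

γ = 1.125 × 9.81 = 11.03625 kN/m³.
A = 1.99 × 3.9 = 7.761 m².
From F = γ·h_c·A, the centroid depth is h_c = 389/(11.03625 × 7.761) = 4.54162 m.
Let θ = 73° be the plate's angle to the horizontal; measure y along the incline from where the plane meets the free surface. Vertical depth h = y·sinθ with sinθ = 0.956305.
Along the incline, y_c = h_c/sinθ = 4.54162/0.956305 = 4.74913 m.
The centroid lies 3.9/2 = 1.95 m below the top edge, so the top edge sits at y_top = 4.74913 − 1.95 = 2.79913 m along the incline.

y_top ≈ 2.799 m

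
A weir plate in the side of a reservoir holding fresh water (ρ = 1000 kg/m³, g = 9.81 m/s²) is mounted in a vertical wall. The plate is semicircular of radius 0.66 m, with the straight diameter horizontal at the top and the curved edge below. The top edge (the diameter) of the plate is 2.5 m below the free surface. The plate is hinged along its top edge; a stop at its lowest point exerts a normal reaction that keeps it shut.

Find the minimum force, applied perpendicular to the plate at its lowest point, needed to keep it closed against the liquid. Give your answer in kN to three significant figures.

P ≈ 8.23 kN

γ = ρg = 1000 × 9.81 = 9810 N/m³ = 9.81 kN/m³.
The centroid of a semicircle lies 4r/(3π) = 0.280113 m from the diameter, here below the top edge, so the centroid depth is h_c = 2.5 + 0.280113 = 2.78011 m.
A = πr²/2 = π × 0.66²/2 = 0.684239 m².
Resultant F = γ·h_c·A = 9.81 × 2.78011 × 0.684239 = 18.6612 kN.
I_c = (π/8 − 8/(9π))·r⁴ = 0.109757 × 0.66⁴ = 0.0208261 m⁴.
Centre of pressure: y_p = y_c + I_c/(y_c·A) = 2.78011 + 0.0208261/(2.78011 × 0.684239) = 2.78011 + 0.0109481 = 2.79106 m along the plane.
The resultant acts 0.280113 + 0.0109481 = 0.291061 m (along the plate) below the hinge at the top edge, so the moment about the hinge is M = F × 0.291061 = 18.6612 × 0.291061 = 5.43155 kN·m.
A normal force at the bottom, 0.66 m from the hinge, must supply this moment: P = 5.43155/0.66 = 8.22962 kN.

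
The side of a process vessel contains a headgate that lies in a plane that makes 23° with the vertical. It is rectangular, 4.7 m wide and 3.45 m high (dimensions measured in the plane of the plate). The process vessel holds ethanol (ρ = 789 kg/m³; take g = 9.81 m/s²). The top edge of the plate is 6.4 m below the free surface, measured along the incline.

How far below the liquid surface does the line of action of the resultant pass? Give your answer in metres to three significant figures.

γ = ρg = 789 × 9.81 / 1000 = 7.74009 kN/m³.
The plate makes 23° with the vertical, i.e. θ = 90° − 23° = 67° to the horizontal. Measuring y along the incline from the free-surface line, vertical depth h = y·sinθ with sinθ = 0.920505.
The centroid lies 3.45/2 = 1.725 m below the top edge, so y_c = 6.4 + 1.725 = 8.125 m and h_c = 8.125 × 0.920505 = 7.4791 m.
A = 4.7 × 3.45 = 16.215 m².
Resultant F = γ·h_c·A = 7.74009 × 7.4791 × 16.215 = 938.669 kN.
I_c = b·h³/12 = 4.7 × 3.45³/12 = 16.0833 m⁴.
Centre of pressure: y_p = y_c + I_c/(y_c·A) = 8.125 + 16.0833/(8.125 × 16.215) = 8.125 + 0.122077 = 8.24708 m along the plane.
Vertically, h_p = y_p·sinθ = 8.24708 × 0.920505 = 7.59148 m.

h_p = 7.59 m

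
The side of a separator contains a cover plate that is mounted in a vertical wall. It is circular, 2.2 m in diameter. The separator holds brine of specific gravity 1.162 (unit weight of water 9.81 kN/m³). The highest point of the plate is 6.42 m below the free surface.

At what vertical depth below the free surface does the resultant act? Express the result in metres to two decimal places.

h_p = 7.56 m

γ = 1.162 × 9.81 = 11.39922 kN/m³.
The centroid is at the centre, 1.1 m below the top of the plate, so the centroid depth is h_c = 6.42 + 1.1 = 7.52 m.
A = π(1.1)² = 3.80133 m².
Resultant F = γ·h_c·A = 11.39922 × 7.52 × 3.80133 = 325.858 kN.
I_c = πr⁴/4 = π × 1.1⁴/4 = 1.1499 m⁴.
Centre of pressure: y_p = y_c + I_c/(y_c·A) = 7.52 + 1.1499/(7.52 × 3.80133) = 7.52 + 0.040226 = 7.56023 m along the plane.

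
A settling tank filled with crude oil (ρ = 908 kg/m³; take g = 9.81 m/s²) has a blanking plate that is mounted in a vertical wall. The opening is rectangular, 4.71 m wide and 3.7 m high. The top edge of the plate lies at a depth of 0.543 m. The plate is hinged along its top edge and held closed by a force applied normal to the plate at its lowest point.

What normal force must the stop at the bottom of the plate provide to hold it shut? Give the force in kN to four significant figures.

P ≈ 233.6 kN

γ = ρg = 908 × 9.81 / 1000 = 8.90748 kN/m³.
The centroid lies 3.7/2 = 1.85 m below the top edge, so the centroid depth is h_c = 0.543 + 1.85 = 2.393 m.
A = 4.71 × 3.7 = 17.427 m².
Resultant F = γ·h_c·A = 8.90748 × 2.393 × 17.427 = 371.467 kN.
I_c = b·h³/12 = 4.71 × 3.7³/12 = 19.8813 m⁴.
Centre of pressure: y_p = y_c + I_c/(y_c·A) = 2.393 + 19.8813/(2.393 × 17.427) = 2.393 + 0.476738 = 2.86974 m along the plane.
The resultant acts 1.85 + 0.476738 = 2.32674 m (along the plate) below the hinge at the top edge, so the moment about the hinge is M = F × 2.32674 = 371.467 × 2.32674 = 864.307 kN·m.
A normal force at the bottom, 3.7 m from the hinge, must supply this moment: P = 864.307/3.7 = 233.596 kN.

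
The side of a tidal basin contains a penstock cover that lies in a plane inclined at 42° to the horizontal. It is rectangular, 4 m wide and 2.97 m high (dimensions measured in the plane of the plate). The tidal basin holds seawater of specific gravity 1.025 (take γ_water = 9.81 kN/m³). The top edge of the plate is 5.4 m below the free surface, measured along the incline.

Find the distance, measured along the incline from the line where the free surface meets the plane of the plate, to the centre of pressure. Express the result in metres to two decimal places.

γ = 1.025 × 9.81 = 10.05525 kN/m³.
Let θ = 42° be the plate's angle to the horizontal; measure y along the incline from where the plane meets the free surface. Vertical depth h = y·sinθ with sinθ = 0.669131.
The centroid lies 2.97/2 = 1.485 m below the top edge, so y_c = 5.4 + 1.485 = 6.885 m and h_c = 6.885 × 0.669131 = 4.60697 m.
A = 4 × 2.97 = 11.88 m².
Resultant F = γ·h_c·A = 10.05525 × 4.60697 × 11.88 = 550.332 kN.
I_c = b·h³/12 = 4 × 2.97³/12 = 8.73269 m⁴.
Centre of pressure: y_p = y_c + I_c/(y_c·A) = 6.885 + 8.73269/(6.885 × 11.88) = 6.885 + 0.106765 = 6.99177 m along the plane.

y_p = 6.99 m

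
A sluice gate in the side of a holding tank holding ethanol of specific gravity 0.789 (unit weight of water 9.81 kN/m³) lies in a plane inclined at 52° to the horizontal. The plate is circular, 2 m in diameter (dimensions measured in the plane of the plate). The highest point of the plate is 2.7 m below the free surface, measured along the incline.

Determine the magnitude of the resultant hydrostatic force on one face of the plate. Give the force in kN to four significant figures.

γ = 0.789 × 9.81 = 7.74009 kN/m³.
Let θ = 52° be the plate's angle to the horizontal; measure y along the incline from where the plane meets the free surface. Vertical depth h = y·sinθ with sinθ = 0.788011.
The centroid is at the centre, 1 m below the top of the plate, so y_c = 2.7 + 1 = 3.7 m and h_c = 3.7 × 0.788011 = 2.91564 m.
A = π(1)² = 3.14159 m².
Resultant F = γ·h_c·A = 7.74009 × 2.91564 × 3.14159 = 70.8973 kN.

F ≈ 70.90 kN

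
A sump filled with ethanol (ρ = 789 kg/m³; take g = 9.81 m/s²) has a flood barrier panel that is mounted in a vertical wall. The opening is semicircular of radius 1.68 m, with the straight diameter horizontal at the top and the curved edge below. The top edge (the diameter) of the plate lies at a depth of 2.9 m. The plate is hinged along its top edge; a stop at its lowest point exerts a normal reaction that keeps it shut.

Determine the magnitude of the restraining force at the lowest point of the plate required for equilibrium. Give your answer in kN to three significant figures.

γ = ρg = 789 × 9.81 / 1000 = 7.74009 kN/m³.
The centroid of a semicircle lies 4r/(3π) = 0.713014 m from the diameter, here below the top edge, so the centroid depth is h_c = 2.9 + 0.713014 = 3.61301 m.
A = πr²/2 = π × 1.68²/2 = 4.43342 m².
Resultant F = γ·h_c·A = 7.74009 × 3.61301 × 4.43342 = 123.981 kN.
I_c = (π/8 − 8/(9π))·r⁴ = 0.109757 × 1.68⁴ = 0.874318 m⁴.
Centre of pressure: y_p = y_c + I_c/(y_c·A) = 3.61301 + 0.874318/(3.61301 × 4.43342) = 3.61301 + 0.0545835 = 3.66759 m along the plane.
The resultant acts 0.713014 + 0.0545835 = 0.767598 m (along the plate) below the hinge at the top edge, so the moment about the hinge is M = F × 0.767598 = 123.981 × 0.767598 = 95.1676 kN·m.
A normal force at the bottom, 1.68 m from the hinge, must supply this moment: P = 95.1676/1.68 = 56.6474 kN.

P ≈ 56.6 kN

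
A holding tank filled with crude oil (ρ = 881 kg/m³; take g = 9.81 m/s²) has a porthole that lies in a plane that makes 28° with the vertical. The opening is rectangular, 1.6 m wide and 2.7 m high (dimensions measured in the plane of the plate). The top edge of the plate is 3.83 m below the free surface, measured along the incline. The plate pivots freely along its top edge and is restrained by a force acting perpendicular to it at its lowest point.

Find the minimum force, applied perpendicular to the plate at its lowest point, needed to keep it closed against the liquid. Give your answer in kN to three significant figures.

γ = ρg = 881 × 9.81 / 1000 = 8.64261 kN/m³.
The plate makes 28° with the vertical, i.e. θ = 90° − 28° = 62° to the horizontal. Measuring y along the incline from the free-surface line, vertical depth h = y·sinθ with sinθ = 0.882948.
The centroid lies 2.7/2 = 1.35 m below the top edge, so y_c = 3.83 + 1.35 = 5.18 m and h_c = 5.18 × 0.882948 = 4.57367 m.
A = 1.6 × 2.7 = 4.32 m².
Resultant F = γ·h_c·A = 8.64261 × 4.57367 × 4.32 = 170.763 kN.
I_c = b·h³/12 = 1.6 × 2.7³/12 = 2.6244 m⁴.
Centre of pressure: y_p = y_c + I_c/(y_c·A) = 5.18 + 2.6244/(5.18 × 4.32) = 5.18 + 0.117278 = 5.29728 m along the plane.
The resultant acts 1.35 + 0.117278 = 1.46728 m (along the plate) below the hinge at the top edge, so the moment about the hinge is M = F × 1.46728 = 170.763 × 1.46728 = 250.557 kN·m.
A normal force at the bottom, 2.7 m from the hinge, must supply this moment: P = 250.557/2.7 = 92.7989 kN.

P ≈ 92.8 kN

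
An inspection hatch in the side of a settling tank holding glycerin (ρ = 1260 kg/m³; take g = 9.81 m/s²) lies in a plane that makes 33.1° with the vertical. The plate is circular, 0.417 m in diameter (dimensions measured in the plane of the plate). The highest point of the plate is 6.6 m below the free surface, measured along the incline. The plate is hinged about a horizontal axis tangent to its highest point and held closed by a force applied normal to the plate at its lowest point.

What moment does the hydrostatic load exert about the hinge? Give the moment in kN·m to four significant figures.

M ≈ 2.023 kN·m

γ = ρg = 1260 × 9.81 / 1000 = 12.3606 kN/m³.
The plate makes 33.1° with the vertical, i.e. θ = 90° − 33.1° = 56.9° to the horizontal. Measuring y along the incline from the free-surface line, vertical depth h = y·sinθ with sinθ = 0.837719.
The centroid is at the centre, 0.2085 m below the top of the plate, so y_c = 6.6 + 0.2085 = 6.8085 m and h_c = 6.8085 × 0.837719 = 5.70361 m.
A = π(0.2085)² = 0.136572 m².
Resultant F = γ·h_c·A = 12.3606 × 5.70361 × 0.136572 = 9.62833 kN.
I_c = πr⁴/4 = π × 0.2085⁴/4 = 0.00148427 m⁴.
Centre of pressure: y_p = y_c + I_c/(y_c·A) = 6.8085 + 0.00148427/(6.8085 × 0.136572) = 6.8085 + 0.00159625 = 6.8101 m along the plane.
The resultant acts 0.2085 + 0.00159625 = 0.210096 m (along the plate) below the hinge at the top edge, so the moment about the hinge is M = F × 0.210096 = 9.62833 × 0.210096 = 2.02287 kN·m.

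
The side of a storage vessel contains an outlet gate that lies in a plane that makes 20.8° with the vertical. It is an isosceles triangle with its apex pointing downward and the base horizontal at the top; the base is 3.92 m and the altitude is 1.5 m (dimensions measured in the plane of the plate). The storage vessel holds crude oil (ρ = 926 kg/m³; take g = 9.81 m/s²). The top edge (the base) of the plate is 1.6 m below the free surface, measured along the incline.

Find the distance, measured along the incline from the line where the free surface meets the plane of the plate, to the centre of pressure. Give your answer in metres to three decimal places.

γ = ρg = 926 × 9.81 / 1000 = 9.08406 kN/m³.
The plate makes 20.8° with the vertical, i.e. θ = 90° − 20.8° = 69.2° to the horizontal. Measuring y along the incline from the free-surface line, vertical depth h = y·sinθ with sinθ = 0.934826.
With the apex down, the centroid sits h/3 = 1.5/3 = 0.5 m below the base (the top edge), so y_c = 1.6 + 0.5 = 2.1 m and h_c = 2.1 × 0.934826 = 1.96313 m.
A = ½ × 3.92 × 1.5 = 2.94 m².
Resultant F = γ·h_c·A = 9.08406 × 1.96313 × 2.94 = 52.4296 kN.
I_c = b·h³/36 = 3.92 × 1.5³/36 = 0.3675 m⁴.
Centre of pressure: y_p = y_c + I_c/(y_c·A) = 2.1 + 0.3675/(2.1 × 2.94) = 2.1 + 0.0595238 = 2.15952 m along the plane.

y_p = 2.160 m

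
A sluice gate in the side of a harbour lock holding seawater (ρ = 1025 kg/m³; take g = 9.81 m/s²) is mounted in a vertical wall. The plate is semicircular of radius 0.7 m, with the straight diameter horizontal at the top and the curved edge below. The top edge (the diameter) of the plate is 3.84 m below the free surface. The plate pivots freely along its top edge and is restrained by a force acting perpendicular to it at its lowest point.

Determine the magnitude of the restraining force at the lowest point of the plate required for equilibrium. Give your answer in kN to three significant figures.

P ≈ 14.0 kN

γ = ρg = 1025 × 9.81 / 1000 = 10.05525 kN/m³.
The centroid of a semicircle lies 4r/(3π) = 0.297089 m from the diameter, here below the top edge, so the centroid depth is h_c = 3.84 + 0.297089 = 4.13709 m.
A = πr²/2 = π × 0.7²/2 = 0.76969 m².
Resultant F = γ·h_c·A = 10.05525 × 4.13709 × 0.76969 = 32.0187 kN.
I_c = (π/8 − 8/(9π))·r⁴ = 0.109757 × 0.7⁴ = 0.0263527 m⁴.
Centre of pressure: y_p = y_c + I_c/(y_c·A) = 4.13709 + 0.0263527/(4.13709 × 0.76969) = 4.13709 + 0.00827588 = 4.14537 m along the plane.
The resultant acts 0.297089 + 0.00827588 = 0.305365 m (along the plate) below the hinge at the top edge, so the moment about the hinge is M = F × 0.305365 = 32.0187 × 0.305365 = 9.77739 kN·m.
A normal force at the bottom, 0.7 m from the hinge, must supply this moment: P = 9.77739/0.7 = 13.9677 kN.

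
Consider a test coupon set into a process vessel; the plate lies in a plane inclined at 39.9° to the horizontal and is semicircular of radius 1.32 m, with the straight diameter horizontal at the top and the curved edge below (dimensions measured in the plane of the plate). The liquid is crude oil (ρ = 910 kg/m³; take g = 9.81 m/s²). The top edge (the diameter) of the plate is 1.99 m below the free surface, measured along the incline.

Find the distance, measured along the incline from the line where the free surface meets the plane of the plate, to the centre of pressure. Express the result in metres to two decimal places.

y_p = 2.60 m

γ = ρg = 910 × 9.81 / 1000 = 8.9271 kN/m³.
Let θ = 39.9° be the plate's angle to the horizontal; measure y along the incline from where the plane meets the free surface. Vertical depth h = y·sinθ with sinθ = 0.641450.
The centroid of a semicircle lies 4r/(3π) = 0.560225 m from the diameter, here below the top edge, so y_c = 1.99 + 0.560225 = 2.55023 m and h_c = 2.55023 × 0.641450 = 1.63585 m.
A = πr²/2 = π × 1.32²/2 = 2.73696 m².
Resultant F = γ·h_c·A = 8.9271 × 1.63585 × 2.73696 = 39.9689 kN.
I_c = (π/8 − 8/(9π))·r⁴ = 0.109757 × 1.32⁴ = 0.333218 m⁴.
Centre of pressure: y_p = y_c + I_c/(y_c·A) = 2.55023 + 0.333218/(2.55023 × 2.73696) = 2.55023 + 0.0477398 = 2.59797 m along the plane.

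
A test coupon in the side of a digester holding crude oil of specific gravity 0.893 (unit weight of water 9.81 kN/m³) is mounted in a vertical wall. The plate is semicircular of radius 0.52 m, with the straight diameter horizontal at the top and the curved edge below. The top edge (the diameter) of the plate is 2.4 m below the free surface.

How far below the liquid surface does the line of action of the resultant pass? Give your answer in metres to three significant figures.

γ = 0.893 × 9.81 = 8.76033 kN/m³.
The centroid of a semicircle lies 4r/(3π) = 0.220695 m from the diameter, here below the top edge, so the centroid depth is h_c = 2.4 + 0.220695 = 2.62069 m.
A = πr²/2 = π × 0.52²/2 = 0.424743 m².
Resultant F = γ·h_c·A = 8.76033 × 2.62069 × 0.424743 = 9.7513 kN.
I_c = (π/8 − 8/(9π))·r⁴ = 0.109757 × 0.52⁴ = 0.00802501 m⁴.
Centre of pressure: y_p = y_c + I_c/(y_c·A) = 2.62069 + 0.00802501/(2.62069 × 0.424743) = 2.62069 + 0.00720948 = 2.6279 m along the plane.

h_p = 2.63 m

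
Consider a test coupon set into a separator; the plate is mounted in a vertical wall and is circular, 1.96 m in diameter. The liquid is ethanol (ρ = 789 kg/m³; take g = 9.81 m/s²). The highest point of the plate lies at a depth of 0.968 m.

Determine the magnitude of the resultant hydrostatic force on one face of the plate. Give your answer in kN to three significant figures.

F ≈ 45.5 kN

γ = ρg = 789 × 9.81 / 1000 = 7.74009 kN/m³.
The centroid is at the centre, 0.98 m below the top of the plate, so the centroid depth is h_c = 0.968 + 0.98 = 1.948 m.
A = π(0.98)² = 3.01719 m².
Resultant F = γ·h_c·A = 7.74009 × 1.948 × 3.01719 = 45.4923 kN.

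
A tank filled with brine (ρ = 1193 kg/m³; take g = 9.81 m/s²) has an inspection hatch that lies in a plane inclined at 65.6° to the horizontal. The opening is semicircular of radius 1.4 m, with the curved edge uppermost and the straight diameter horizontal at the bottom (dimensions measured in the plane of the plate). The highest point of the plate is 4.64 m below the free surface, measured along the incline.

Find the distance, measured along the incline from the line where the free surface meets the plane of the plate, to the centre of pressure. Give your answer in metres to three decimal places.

y_p = 5.471 m

γ = ρg = 1193 × 9.81 / 1000 = 11.70333 kN/m³.
Let θ = 65.6° be the plate's angle to the horizontal; measure y along the incline from where the plane meets the free surface. Vertical depth h = y·sinθ with sinθ = 0.910684.
The centroid lies 4r/(3π) = 0.594178 m above the diameter, so r − 4r/(3π) = 1.4 − 0.594178 = 0.805822 m below the topmost point, so y_c = 4.64 + 0.805822 = 5.44582 m and h_c = 5.44582 × 0.910684 = 4.95942 m.
A = πr²/2 = π × 1.4²/2 = 3.07876 m².
Resultant F = γ·h_c·A = 11.70333 × 4.95942 × 3.07876 = 178.697 kN.
I_c = (π/8 − 8/(9π))·r⁴ = 0.109757 × 1.4⁴ = 0.421642 m⁴.
Centre of pressure: y_p = y_c + I_c/(y_c·A) = 5.44582 + 0.421642/(5.44582 × 3.07876) = 5.44582 + 0.0251481 = 5.47097 m along the plane.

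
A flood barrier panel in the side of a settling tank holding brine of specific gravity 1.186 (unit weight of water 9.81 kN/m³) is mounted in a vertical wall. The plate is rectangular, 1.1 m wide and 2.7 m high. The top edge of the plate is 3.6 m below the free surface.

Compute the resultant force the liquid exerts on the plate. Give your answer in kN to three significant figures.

γ = 1.186 × 9.81 = 11.63466 kN/m³.
The centroid lies 2.7/2 = 1.35 m below the top edge, so the centroid depth is h_c = 3.6 + 1.35 = 4.95 m.
A = 1.1 × 2.7 = 2.97 m².
Resultant F = γ·h_c·A = 11.63466 × 4.95 × 2.97 = 171.047 kN.

F ≈ 171 kN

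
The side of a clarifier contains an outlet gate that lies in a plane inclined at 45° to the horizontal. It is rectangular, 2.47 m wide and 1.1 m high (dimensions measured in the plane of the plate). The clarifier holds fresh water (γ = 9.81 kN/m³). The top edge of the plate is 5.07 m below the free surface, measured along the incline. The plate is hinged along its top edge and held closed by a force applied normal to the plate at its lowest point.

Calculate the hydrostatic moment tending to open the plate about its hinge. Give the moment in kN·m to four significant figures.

M ≈ 60.16 kN·m

γ = 9.81 kN/m³.
Let θ = 45° be the plate's angle to the horizontal; measure y along the incline from where the plane meets the free surface. Vertical depth h = y·sinθ with sinθ = 0.707107.
The centroid lies 1.1/2 = 0.55 m below the top edge, so y_c = 5.07 + 0.55 = 5.62 m and h_c = 5.62 × 0.707107 = 3.97394 m.
A = 2.47 × 1.1 = 2.717 m².
Resultant F = γ·h_c·A = 9.81 × 3.97394 × 2.717 = 105.92 kN.
I_c = b·h³/12 = 2.47 × 1.1³/12 = 0.273964 m⁴.
Centre of pressure: y_p = y_c + I_c/(y_c·A) = 5.62 + 0.273964/(5.62 × 2.717) = 5.62 + 0.0179419 = 5.63794 m along the plane.
The resultant acts 0.55 + 0.0179419 = 0.567942 m (along the plate) below the hinge at the top edge, so the moment about the hinge is M = F × 0.567942 = 105.92 × 0.567942 = 60.1564 kN·m.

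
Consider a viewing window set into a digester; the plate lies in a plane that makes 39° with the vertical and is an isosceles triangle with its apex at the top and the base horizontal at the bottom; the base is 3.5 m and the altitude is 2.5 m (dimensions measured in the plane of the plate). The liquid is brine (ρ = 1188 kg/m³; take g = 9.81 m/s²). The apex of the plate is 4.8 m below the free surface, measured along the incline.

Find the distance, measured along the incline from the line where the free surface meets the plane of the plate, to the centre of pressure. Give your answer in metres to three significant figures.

y_p = 6.52 m

γ = ρg = 1188 × 9.81 / 1000 = 11.65428 kN/m³.
The plate makes 39° with the vertical, i.e. θ = 90° − 39° = 51° to the horizontal. Measuring y along the incline from the free-surface line, vertical depth h = y·sinθ with sinθ = 0.777146.
With the apex up, the centroid sits 2h/3 = 2 × 2.5/3 = 1.66667 m below the apex, so y_c = 4.8 + 1.66667 = 6.46667 m and h_c = 6.46667 × 0.777146 = 5.02555 m.
A = ½ × 3.5 × 2.5 = 4.375 m².
Resultant F = γ·h_c·A = 11.65428 × 5.02555 × 4.375 = 256.24 kN.
I_c = b·h³/36 = 3.5 × 2.5³/36 = 1.5191 m⁴.
Centre of pressure: y_p = y_c + I_c/(y_c·A) = 6.46667 + 1.5191/(6.46667 × 4.375) = 6.46667 + 0.0536942 = 6.52036 m along the plane.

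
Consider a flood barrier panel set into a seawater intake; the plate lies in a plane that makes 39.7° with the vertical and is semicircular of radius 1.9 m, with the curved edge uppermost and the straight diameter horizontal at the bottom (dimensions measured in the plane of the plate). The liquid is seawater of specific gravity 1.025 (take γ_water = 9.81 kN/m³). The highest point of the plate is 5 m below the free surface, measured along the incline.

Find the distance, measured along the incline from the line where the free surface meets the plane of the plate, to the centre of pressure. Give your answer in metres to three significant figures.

γ = 1.025 × 9.81 = 10.05525 kN/m³.
The plate makes 39.7° with the vertical, i.e. θ = 90° − 39.7° = 50.3° to the horizontal. Measuring y along the incline from the free-surface line, vertical depth h = y·sinθ with sinθ = 0.769400.
The centroid lies 4r/(3π) = 0.806385 m above the diameter, so r − 4r/(3π) = 1.9 − 0.806385 = 1.09361 m below the topmost point, so y_c = 5 + 1.09361 = 6.09361 m and h_c = 6.09361 × 0.769400 = 4.68842 m.
A = πr²/2 = π × 1.9²/2 = 5.67057 m².
Resultant F = γ·h_c·A = 10.05525 × 4.68842 × 5.67057 = 267.329 kN.
I_c = (π/8 − 8/(9π))·r⁴ = 0.109757 × 1.9⁴ = 1.43036 m⁴.
Centre of pressure: y_p = y_c + I_c/(y_c·A) = 6.09361 + 1.43036/(6.09361 × 5.67057) = 6.09361 + 0.0413946 = 6.135 m along the plane.

y_p = 6.14 m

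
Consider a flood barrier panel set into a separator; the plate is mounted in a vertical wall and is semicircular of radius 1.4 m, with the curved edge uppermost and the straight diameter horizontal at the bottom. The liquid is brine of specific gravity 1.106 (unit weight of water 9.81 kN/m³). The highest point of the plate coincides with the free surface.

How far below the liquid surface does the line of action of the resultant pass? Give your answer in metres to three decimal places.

h_p = 0.976 m

γ = 1.106 × 9.81 = 10.84986 kN/m³.
The centroid lies 4r/(3π) = 0.594178 m above the diameter, so r − 4r/(3π) = 1.4 − 0.594178 = 0.805822 m below the topmost point, so the centroid depth is h_c = 0.805822 m.
A = πr²/2 = π × 1.4²/2 = 3.07876 m².
Resultant F = γ·h_c·A = 10.84986 × 0.805822 × 3.07876 = 26.9178 kN.
I_c = (π/8 − 8/(9π))·r⁴ = 0.109757 × 1.4⁴ = 0.421642 m⁴.
Centre of pressure: y_p = y_c + I_c/(y_c·A) = 0.805822 + 0.421642/(0.805822 × 3.07876) = 0.805822 + 0.169953 = 0.975775 m along the plane.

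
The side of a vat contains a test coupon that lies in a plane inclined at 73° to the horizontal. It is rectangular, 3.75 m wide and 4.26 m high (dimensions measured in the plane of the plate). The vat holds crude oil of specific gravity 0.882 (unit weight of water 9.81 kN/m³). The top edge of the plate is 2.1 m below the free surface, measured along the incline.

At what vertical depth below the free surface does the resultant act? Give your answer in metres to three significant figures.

γ = 0.882 × 9.81 = 8.65242 kN/m³.
Let θ = 73° be the plate's angle to the horizontal; measure y along the incline from where the plane meets the free surface. Vertical depth h = y·sinθ with sinθ = 0.956305.
The centroid lies 4.26/2 = 2.13 m below the top edge, so y_c = 2.1 + 2.13 = 4.23 m and h_c = 4.23 × 0.956305 = 4.04517 m.
A = 3.75 × 4.26 = 15.975 m².
Resultant F = γ·h_c·A = 8.65242 × 4.04517 × 15.975 = 559.133 kN.
I_c = b·h³/12 = 3.75 × 4.26³/12 = 24.159 m⁴.
Centre of pressure: y_p = y_c + I_c/(y_c·A) = 4.23 + 24.159/(4.23 × 15.975) = 4.23 + 0.357518 = 4.58752 m along the plane.
Vertically, h_p = y_p·sinθ = 4.58752 × 0.956305 = 4.38707 m.

h_p = 4.39 m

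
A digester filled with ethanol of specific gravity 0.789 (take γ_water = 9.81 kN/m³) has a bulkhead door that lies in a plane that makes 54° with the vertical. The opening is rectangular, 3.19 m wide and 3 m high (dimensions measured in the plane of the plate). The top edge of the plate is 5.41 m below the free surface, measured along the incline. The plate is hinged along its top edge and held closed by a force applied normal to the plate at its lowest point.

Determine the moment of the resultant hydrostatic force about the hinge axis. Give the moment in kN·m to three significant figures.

M ≈ 484 kN·m

γ = 0.789 × 9.81 = 7.74009 kN/m³.
The plate makes 54° with the vertical, i.e. θ = 90° − 54° = 36° to the horizontal. Measuring y along the incline from the free-surface line, vertical depth h = y·sinθ with sinθ = 0.587785.
The centroid lies 3/2 = 1.5 m below the top edge, so y_c = 5.41 + 1.5 = 6.91 m and h_c = 6.91 × 0.587785 = 4.06159 m.
A = 3.19 × 3 = 9.57 m².
Resultant F = γ·h_c·A = 7.74009 × 4.06159 × 9.57 = 300.853 kN.
I_c = b·h³/12 = 3.19 × 3³/12 = 7.1775 m⁴.
Centre of pressure: y_p = y_c + I_c/(y_c·A) = 6.91 + 7.1775/(6.91 × 9.57) = 6.91 + 0.108538 = 7.01854 m along the plane.
The resultant acts 1.5 + 0.108538 = 1.60854 m (along the plate) below the hinge at the top edge, so the moment about the hinge is M = F × 1.60854 = 300.853 × 1.60854 = 483.934 kN·m.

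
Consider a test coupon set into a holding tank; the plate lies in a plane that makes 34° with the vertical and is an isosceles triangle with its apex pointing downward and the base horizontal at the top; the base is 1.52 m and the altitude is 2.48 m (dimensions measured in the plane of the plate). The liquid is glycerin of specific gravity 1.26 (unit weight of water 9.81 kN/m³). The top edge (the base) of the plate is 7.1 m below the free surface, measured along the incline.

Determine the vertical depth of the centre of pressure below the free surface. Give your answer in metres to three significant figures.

γ = 1.26 × 9.81 = 12.3606 kN/m³.
The plate makes 34° with the vertical, i.e. θ = 90° − 34° = 56° to the horizontal. Measuring y along the incline from the free-surface line, vertical depth h = y·sinθ with sinθ = 0.829038.
With the apex down, the centroid sits h/3 = 2.48/3 = 0.826667 m below the base (the top edge), so y_c = 7.1 + 0.826667 = 7.92667 m and h_c = 7.92667 × 0.829038 = 6.57151 m.
A = ½ × 1.52 × 2.48 = 1.8848 m².
Resultant F = γ·h_c·A = 12.3606 × 6.57151 × 1.8848 = 153.098 kN.
I_c = b·h³/36 = 1.52 × 2.48³/36 = 0.644015 m⁴.
Centre of pressure: y_p = y_c + I_c/(y_c·A) = 7.92667 + 0.644015/(7.92667 × 1.8848) = 7.92667 + 0.0431062 = 7.96978 m along the plane.
Vertically, h_p = y_p·sinθ = 7.96978 × 0.829038 = 6.60725 m.

h_p = 6.61 m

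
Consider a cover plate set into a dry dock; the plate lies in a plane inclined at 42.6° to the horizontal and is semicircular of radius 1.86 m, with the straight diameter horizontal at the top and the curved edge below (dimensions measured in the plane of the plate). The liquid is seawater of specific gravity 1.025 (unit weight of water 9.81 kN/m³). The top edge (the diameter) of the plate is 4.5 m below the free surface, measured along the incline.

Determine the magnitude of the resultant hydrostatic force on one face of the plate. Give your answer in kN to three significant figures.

γ = 1.025 × 9.81 = 10.05525 kN/m³.
Let θ = 42.6° be the plate's angle to the horizontal; measure y along the incline from where the plane meets the free surface. Vertical depth h = y·sinθ with sinθ = 0.676876.
The centroid of a semicircle lies 4r/(3π) = 0.789409 m from the diameter, here below the top edge, so y_c = 4.5 + 0.789409 = 5.28941 m and h_c = 5.28941 × 0.676876 = 3.58027 m.
A = πr²/2 = π × 1.86²/2 = 5.43433 m².
Resultant F = γ·h_c·A = 10.05525 × 3.58027 × 5.43433 = 195.639 kN.

F ≈ 196 kN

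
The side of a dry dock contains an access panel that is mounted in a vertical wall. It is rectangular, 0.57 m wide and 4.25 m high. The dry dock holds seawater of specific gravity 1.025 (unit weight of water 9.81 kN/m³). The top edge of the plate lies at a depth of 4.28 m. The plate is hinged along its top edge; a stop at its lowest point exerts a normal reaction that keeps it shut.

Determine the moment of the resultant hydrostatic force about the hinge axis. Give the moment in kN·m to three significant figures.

γ = 1.025 × 9.81 = 10.05525 kN/m³.
The centroid lies 4.25/2 = 2.125 m below the top edge, so the centroid depth is h_c = 4.28 + 2.125 = 6.405 m.
A = 0.57 × 4.25 = 2.4225 m².
Resultant F = γ·h_c·A = 10.05525 × 6.405 × 2.4225 = 156.018 kN.
I_c = b·h³/12 = 0.57 × 4.25³/12 = 3.64637 m⁴.
Centre of pressure: y_p = y_c + I_c/(y_c·A) = 6.405 + 3.64637/(6.405 × 2.4225) = 6.405 + 0.235005 = 6.64001 m along the plane.
The resultant acts 2.125 + 0.235005 = 2.36001 m (along the plate) below the hinge at the top edge, so the moment about the hinge is M = F × 2.36001 = 156.018 × 2.36001 = 368.204 kN·m.

M ≈ 368 kN·m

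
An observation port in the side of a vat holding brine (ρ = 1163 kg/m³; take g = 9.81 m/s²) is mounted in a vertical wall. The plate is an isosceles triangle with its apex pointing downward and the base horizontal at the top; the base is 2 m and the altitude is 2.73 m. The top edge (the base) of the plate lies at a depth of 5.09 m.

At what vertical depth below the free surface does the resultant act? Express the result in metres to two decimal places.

γ = ρg = 1163 × 9.81 / 1000 = 11.40903 kN/m³.
With the apex down, the centroid sits h/3 = 2.73/3 = 0.91 m below the base (the top edge), so the centroid depth is h_c = 5.09 + 0.91 = 6 m.
A = ½ × 2 × 2.73 = 2.73 m².
Resultant F = γ·h_c·A = 11.40903 × 6 × 2.73 = 186.88 kN.
I_c = b·h³/36 = 2 × 2.73³/36 = 1.13036 m⁴.
Centre of pressure: y_p = y_c + I_c/(y_c·A) = 6 + 1.13036/(6 × 2.73) = 6 + 0.0690085 = 6.06901 m along the plane.

h_p = 6.07 m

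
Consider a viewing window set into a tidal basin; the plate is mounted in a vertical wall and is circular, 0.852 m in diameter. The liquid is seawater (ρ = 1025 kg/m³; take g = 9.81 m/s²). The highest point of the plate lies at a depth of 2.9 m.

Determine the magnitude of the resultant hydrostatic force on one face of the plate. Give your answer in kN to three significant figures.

γ = ρg = 1025 × 9.81 / 1000 = 10.05525 kN/m³.
The centroid is at the centre, 0.426 m below the top of the plate, so the centroid depth is h_c = 2.9 + 0.426 = 3.326 m.
A = π(0.426)² = 0.570124 m².
Resultant F = γ·h_c·A = 10.05525 × 3.326 × 0.570124 = 19.0671 kN.

F ≈ 19.1 kN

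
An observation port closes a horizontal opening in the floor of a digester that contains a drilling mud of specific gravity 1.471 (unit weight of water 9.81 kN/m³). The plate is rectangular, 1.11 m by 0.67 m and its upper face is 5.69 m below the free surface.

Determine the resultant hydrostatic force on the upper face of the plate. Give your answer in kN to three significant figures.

γ = 1.471 × 9.81 = 14.43051 kN/m³.
The plate is horizontal, so pressure is uniform at p = γ·h = 14.43051 × 5.69 = 82.1096 kN/m².
A = 1.11 × 0.67 = 0.7437 m².
F = p·A = 82.1096 × 0.7437 = 61.0649 kN.

F ≈ 61.1 kN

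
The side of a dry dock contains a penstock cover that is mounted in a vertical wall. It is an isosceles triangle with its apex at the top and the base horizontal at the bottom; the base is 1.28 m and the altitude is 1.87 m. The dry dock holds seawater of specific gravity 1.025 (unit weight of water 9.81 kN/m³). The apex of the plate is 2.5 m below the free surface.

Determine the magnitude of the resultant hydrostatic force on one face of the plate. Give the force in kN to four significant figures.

F ≈ 45.09 kN

γ = 1.025 × 9.81 = 10.05525 kN/m³.
With the apex up, the centroid sits 2h/3 = 2 × 1.87/3 = 1.24667 m below the apex, so the centroid depth is h_c = 2.5 + 1.24667 = 3.74667 m.
A = ½ × 1.28 × 1.87 = 1.1968 m².
Resultant F = γ·h_c·A = 10.05525 × 3.74667 × 1.1968 = 45.0879 kN.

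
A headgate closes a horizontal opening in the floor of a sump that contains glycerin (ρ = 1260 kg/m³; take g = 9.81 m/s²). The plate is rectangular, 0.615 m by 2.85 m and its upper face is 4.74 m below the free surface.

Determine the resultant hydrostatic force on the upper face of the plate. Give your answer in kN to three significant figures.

γ = ρg = 1260 × 9.81 / 1000 = 12.3606 kN/m³.
The plate is horizontal, so pressure is uniform at p = γ·h = 12.3606 × 4.74 = 58.5892 kN/m².
A = 0.615 × 2.85 = 1.75275 m².
F = p·A = 58.5892 × 1.75275 = 102.692 kN.

F ≈ 103 kN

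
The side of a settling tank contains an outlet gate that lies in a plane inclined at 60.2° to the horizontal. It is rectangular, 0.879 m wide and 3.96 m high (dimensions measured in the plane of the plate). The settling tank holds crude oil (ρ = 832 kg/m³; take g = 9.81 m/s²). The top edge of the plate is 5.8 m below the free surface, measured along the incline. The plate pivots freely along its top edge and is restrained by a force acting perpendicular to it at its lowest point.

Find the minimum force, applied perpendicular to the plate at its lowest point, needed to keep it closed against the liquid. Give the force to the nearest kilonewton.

γ = ρg = 832 × 9.81 / 1000 = 8.16192 kN/m³.
Let θ = 60.2° be the plate's angle to the horizontal; measure y along the incline from where the plane meets the free surface. Vertical depth h = y·sinθ with sinθ = 0.867765.
The centroid lies 3.96/2 = 1.98 m below the top edge, so y_c = 5.8 + 1.98 = 7.78 m and h_c = 7.78 × 0.867765 = 6.75121 m.
A = 0.879 × 3.96 = 3.48084 m².
Resultant F = γ·h_c·A = 8.16192 × 6.75121 × 3.48084 = 191.804 kN.
I_c = b·h³/12 = 0.879 × 3.96³/12 = 4.54876 m⁴.
Centre of pressure: y_p = y_c + I_c/(y_c·A) = 7.78 + 4.54876/(7.78 × 3.48084) = 7.78 + 0.167969 = 7.94797 m along the plane.
The resultant acts 1.98 + 0.167969 = 2.14797 m (along the plate) below the hinge at the top edge, so the moment about the hinge is M = F × 2.14797 = 191.804 × 2.14797 = 411.989 kN·m.
A normal force at the bottom, 3.96 m from the hinge, must supply this moment: P = 411.989/3.96 = 104.038 kN.

P ≈ 104 kN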